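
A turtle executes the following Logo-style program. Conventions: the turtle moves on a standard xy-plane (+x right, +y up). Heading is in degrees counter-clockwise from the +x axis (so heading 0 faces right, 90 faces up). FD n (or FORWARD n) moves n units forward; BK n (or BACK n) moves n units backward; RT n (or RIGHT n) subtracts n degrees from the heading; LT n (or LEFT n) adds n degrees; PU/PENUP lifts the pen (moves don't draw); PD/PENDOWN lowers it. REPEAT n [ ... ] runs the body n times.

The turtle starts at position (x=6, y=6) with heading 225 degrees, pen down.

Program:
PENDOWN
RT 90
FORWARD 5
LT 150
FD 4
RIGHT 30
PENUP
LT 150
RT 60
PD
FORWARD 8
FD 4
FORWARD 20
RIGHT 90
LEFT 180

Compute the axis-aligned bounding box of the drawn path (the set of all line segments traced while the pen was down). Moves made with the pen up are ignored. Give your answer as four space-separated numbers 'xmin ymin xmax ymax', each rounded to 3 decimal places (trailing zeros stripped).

Answer: 2.464 -2.61 34.409 9.536

Derivation:
Executing turtle program step by step:
Start: pos=(6,6), heading=225, pen down
PD: pen down
RT 90: heading 225 -> 135
FD 5: (6,6) -> (2.464,9.536) [heading=135, draw]
LT 150: heading 135 -> 285
FD 4: (2.464,9.536) -> (3.5,5.672) [heading=285, draw]
RT 30: heading 285 -> 255
PU: pen up
LT 150: heading 255 -> 45
RT 60: heading 45 -> 345
PD: pen down
FD 8: (3.5,5.672) -> (11.227,3.601) [heading=345, draw]
FD 4: (11.227,3.601) -> (15.091,2.566) [heading=345, draw]
FD 20: (15.091,2.566) -> (34.409,-2.61) [heading=345, draw]
RT 90: heading 345 -> 255
LT 180: heading 255 -> 75
Final: pos=(34.409,-2.61), heading=75, 5 segment(s) drawn

Segment endpoints: x in {2.464, 3.5, 6, 11.227, 15.091, 34.409}, y in {-2.61, 2.566, 3.601, 5.672, 6, 9.536}
xmin=2.464, ymin=-2.61, xmax=34.409, ymax=9.536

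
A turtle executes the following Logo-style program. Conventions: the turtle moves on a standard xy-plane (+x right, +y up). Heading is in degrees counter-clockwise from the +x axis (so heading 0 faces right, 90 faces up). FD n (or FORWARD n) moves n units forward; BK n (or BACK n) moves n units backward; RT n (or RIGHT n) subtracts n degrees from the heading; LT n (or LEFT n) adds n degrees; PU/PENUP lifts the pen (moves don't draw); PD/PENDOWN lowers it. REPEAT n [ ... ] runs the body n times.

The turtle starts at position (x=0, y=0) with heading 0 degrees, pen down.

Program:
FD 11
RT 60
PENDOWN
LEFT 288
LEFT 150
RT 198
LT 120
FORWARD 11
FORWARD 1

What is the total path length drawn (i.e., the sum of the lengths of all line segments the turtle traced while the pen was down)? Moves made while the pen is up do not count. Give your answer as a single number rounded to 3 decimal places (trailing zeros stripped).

Answer: 23

Derivation:
Executing turtle program step by step:
Start: pos=(0,0), heading=0, pen down
FD 11: (0,0) -> (11,0) [heading=0, draw]
RT 60: heading 0 -> 300
PD: pen down
LT 288: heading 300 -> 228
LT 150: heading 228 -> 18
RT 198: heading 18 -> 180
LT 120: heading 180 -> 300
FD 11: (11,0) -> (16.5,-9.526) [heading=300, draw]
FD 1: (16.5,-9.526) -> (17,-10.392) [heading=300, draw]
Final: pos=(17,-10.392), heading=300, 3 segment(s) drawn

Segment lengths:
  seg 1: (0,0) -> (11,0), length = 11
  seg 2: (11,0) -> (16.5,-9.526), length = 11
  seg 3: (16.5,-9.526) -> (17,-10.392), length = 1
Total = 23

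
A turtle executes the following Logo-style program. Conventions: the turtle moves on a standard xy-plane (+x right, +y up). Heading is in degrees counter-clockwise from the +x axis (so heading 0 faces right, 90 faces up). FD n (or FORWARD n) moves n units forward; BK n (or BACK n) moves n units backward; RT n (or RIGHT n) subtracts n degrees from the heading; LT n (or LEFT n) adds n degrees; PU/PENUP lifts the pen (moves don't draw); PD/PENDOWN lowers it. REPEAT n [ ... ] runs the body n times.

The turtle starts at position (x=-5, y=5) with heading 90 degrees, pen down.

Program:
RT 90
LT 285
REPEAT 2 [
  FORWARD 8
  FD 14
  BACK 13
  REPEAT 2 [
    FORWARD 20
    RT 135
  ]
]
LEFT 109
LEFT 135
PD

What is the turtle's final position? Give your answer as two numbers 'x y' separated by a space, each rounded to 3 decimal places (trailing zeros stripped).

Answer: 3.197 -22.827

Derivation:
Executing turtle program step by step:
Start: pos=(-5,5), heading=90, pen down
RT 90: heading 90 -> 0
LT 285: heading 0 -> 285
REPEAT 2 [
  -- iteration 1/2 --
  FD 8: (-5,5) -> (-2.929,-2.727) [heading=285, draw]
  FD 14: (-2.929,-2.727) -> (0.694,-16.25) [heading=285, draw]
  BK 13: (0.694,-16.25) -> (-2.671,-3.693) [heading=285, draw]
  REPEAT 2 [
    -- iteration 1/2 --
    FD 20: (-2.671,-3.693) -> (2.506,-23.012) [heading=285, draw]
    RT 135: heading 285 -> 150
    -- iteration 2/2 --
    FD 20: (2.506,-23.012) -> (-14.815,-13.012) [heading=150, draw]
    RT 135: heading 150 -> 15
  ]
  -- iteration 2/2 --
  FD 8: (-14.815,-13.012) -> (-7.087,-10.941) [heading=15, draw]
  FD 14: (-7.087,-10.941) -> (6.436,-7.318) [heading=15, draw]
  BK 13: (6.436,-7.318) -> (-6.121,-10.682) [heading=15, draw]
  REPEAT 2 [
    -- iteration 1/2 --
    FD 20: (-6.121,-10.682) -> (13.197,-5.506) [heading=15, draw]
    RT 135: heading 15 -> 240
    -- iteration 2/2 --
    FD 20: (13.197,-5.506) -> (3.197,-22.827) [heading=240, draw]
    RT 135: heading 240 -> 105
  ]
]
LT 109: heading 105 -> 214
LT 135: heading 214 -> 349
PD: pen down
Final: pos=(3.197,-22.827), heading=349, 10 segment(s) drawn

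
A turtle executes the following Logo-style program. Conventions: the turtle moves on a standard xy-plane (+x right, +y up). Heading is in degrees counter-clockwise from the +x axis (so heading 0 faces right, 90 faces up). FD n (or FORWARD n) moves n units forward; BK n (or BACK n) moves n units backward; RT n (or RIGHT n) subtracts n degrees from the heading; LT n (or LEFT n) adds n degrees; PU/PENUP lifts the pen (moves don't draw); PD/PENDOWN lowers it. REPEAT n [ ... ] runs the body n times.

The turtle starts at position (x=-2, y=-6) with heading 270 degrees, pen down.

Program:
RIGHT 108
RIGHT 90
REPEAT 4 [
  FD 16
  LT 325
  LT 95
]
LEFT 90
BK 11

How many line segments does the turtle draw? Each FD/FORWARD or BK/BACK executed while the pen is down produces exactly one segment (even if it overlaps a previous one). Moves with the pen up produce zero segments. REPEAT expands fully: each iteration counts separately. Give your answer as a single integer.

Answer: 5

Derivation:
Executing turtle program step by step:
Start: pos=(-2,-6), heading=270, pen down
RT 108: heading 270 -> 162
RT 90: heading 162 -> 72
REPEAT 4 [
  -- iteration 1/4 --
  FD 16: (-2,-6) -> (2.944,9.217) [heading=72, draw]
  LT 325: heading 72 -> 37
  LT 95: heading 37 -> 132
  -- iteration 2/4 --
  FD 16: (2.944,9.217) -> (-7.762,21.107) [heading=132, draw]
  LT 325: heading 132 -> 97
  LT 95: heading 97 -> 192
  -- iteration 3/4 --
  FD 16: (-7.762,21.107) -> (-23.412,17.781) [heading=192, draw]
  LT 325: heading 192 -> 157
  LT 95: heading 157 -> 252
  -- iteration 4/4 --
  FD 16: (-23.412,17.781) -> (-28.356,2.564) [heading=252, draw]
  LT 325: heading 252 -> 217
  LT 95: heading 217 -> 312
]
LT 90: heading 312 -> 42
BK 11: (-28.356,2.564) -> (-36.531,-4.797) [heading=42, draw]
Final: pos=(-36.531,-4.797), heading=42, 5 segment(s) drawn
Segments drawn: 5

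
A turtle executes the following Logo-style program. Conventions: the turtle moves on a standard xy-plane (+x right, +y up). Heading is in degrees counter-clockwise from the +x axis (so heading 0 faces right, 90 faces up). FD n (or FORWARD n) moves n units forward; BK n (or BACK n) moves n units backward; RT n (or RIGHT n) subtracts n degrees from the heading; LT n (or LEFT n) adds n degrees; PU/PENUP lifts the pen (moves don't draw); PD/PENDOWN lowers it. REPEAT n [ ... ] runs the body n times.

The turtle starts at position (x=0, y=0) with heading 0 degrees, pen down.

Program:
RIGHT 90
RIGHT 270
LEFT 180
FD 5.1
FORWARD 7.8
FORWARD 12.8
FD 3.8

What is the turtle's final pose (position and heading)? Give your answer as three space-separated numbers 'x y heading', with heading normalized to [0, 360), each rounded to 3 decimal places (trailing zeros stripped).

Executing turtle program step by step:
Start: pos=(0,0), heading=0, pen down
RT 90: heading 0 -> 270
RT 270: heading 270 -> 0
LT 180: heading 0 -> 180
FD 5.1: (0,0) -> (-5.1,0) [heading=180, draw]
FD 7.8: (-5.1,0) -> (-12.9,0) [heading=180, draw]
FD 12.8: (-12.9,0) -> (-25.7,0) [heading=180, draw]
FD 3.8: (-25.7,0) -> (-29.5,0) [heading=180, draw]
Final: pos=(-29.5,0), heading=180, 4 segment(s) drawn

Answer: -29.5 0 180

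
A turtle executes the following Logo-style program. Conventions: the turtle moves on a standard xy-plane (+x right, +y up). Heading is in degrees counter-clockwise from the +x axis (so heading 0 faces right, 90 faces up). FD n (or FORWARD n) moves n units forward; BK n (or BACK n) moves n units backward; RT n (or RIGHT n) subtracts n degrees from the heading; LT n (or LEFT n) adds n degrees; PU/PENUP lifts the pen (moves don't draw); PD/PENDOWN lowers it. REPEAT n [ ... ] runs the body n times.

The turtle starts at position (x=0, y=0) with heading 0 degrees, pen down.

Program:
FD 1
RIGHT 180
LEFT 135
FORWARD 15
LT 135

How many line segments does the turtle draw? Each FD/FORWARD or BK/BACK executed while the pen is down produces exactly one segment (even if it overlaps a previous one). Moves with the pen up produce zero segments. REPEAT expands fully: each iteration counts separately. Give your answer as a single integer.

Answer: 2

Derivation:
Executing turtle program step by step:
Start: pos=(0,0), heading=0, pen down
FD 1: (0,0) -> (1,0) [heading=0, draw]
RT 180: heading 0 -> 180
LT 135: heading 180 -> 315
FD 15: (1,0) -> (11.607,-10.607) [heading=315, draw]
LT 135: heading 315 -> 90
Final: pos=(11.607,-10.607), heading=90, 2 segment(s) drawn
Segments drawn: 2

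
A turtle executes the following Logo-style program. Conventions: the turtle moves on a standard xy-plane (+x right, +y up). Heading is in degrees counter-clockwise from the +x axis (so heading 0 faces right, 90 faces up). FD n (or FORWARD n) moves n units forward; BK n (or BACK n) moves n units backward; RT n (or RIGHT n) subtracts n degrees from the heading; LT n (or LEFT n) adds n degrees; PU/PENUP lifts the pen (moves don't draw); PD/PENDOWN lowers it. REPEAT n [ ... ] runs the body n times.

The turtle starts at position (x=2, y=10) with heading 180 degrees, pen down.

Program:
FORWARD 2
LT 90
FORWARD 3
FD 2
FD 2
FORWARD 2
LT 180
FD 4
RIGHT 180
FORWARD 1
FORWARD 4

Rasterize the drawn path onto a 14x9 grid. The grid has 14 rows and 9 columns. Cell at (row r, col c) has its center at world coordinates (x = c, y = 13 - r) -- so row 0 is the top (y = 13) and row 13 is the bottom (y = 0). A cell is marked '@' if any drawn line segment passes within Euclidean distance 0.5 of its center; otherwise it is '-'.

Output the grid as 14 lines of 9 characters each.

Segment 0: (2,10) -> (0,10)
Segment 1: (0,10) -> (-0,7)
Segment 2: (-0,7) -> (-0,5)
Segment 3: (-0,5) -> (-0,3)
Segment 4: (-0,3) -> (-0,1)
Segment 5: (-0,1) -> (-0,5)
Segment 6: (-0,5) -> (-0,4)
Segment 7: (-0,4) -> (-0,0)

Answer: ---------
---------
---------
@@@------
@--------
@--------
@--------
@--------
@--------
@--------
@--------
@--------
@--------
@--------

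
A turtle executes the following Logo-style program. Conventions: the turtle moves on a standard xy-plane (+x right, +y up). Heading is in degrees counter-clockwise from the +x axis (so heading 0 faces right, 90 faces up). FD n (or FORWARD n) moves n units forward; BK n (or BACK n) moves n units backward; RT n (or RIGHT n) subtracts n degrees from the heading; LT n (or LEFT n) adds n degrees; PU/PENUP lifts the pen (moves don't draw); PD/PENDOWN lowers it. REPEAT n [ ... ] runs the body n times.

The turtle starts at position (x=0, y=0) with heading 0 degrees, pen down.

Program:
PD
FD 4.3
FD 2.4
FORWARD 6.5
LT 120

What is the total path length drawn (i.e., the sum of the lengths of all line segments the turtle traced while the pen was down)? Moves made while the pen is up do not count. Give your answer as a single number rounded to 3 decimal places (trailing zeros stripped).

Answer: 13.2

Derivation:
Executing turtle program step by step:
Start: pos=(0,0), heading=0, pen down
PD: pen down
FD 4.3: (0,0) -> (4.3,0) [heading=0, draw]
FD 2.4: (4.3,0) -> (6.7,0) [heading=0, draw]
FD 6.5: (6.7,0) -> (13.2,0) [heading=0, draw]
LT 120: heading 0 -> 120
Final: pos=(13.2,0), heading=120, 3 segment(s) drawn

Segment lengths:
  seg 1: (0,0) -> (4.3,0), length = 4.3
  seg 2: (4.3,0) -> (6.7,0), length = 2.4
  seg 3: (6.7,0) -> (13.2,0), length = 6.5
Total = 13.2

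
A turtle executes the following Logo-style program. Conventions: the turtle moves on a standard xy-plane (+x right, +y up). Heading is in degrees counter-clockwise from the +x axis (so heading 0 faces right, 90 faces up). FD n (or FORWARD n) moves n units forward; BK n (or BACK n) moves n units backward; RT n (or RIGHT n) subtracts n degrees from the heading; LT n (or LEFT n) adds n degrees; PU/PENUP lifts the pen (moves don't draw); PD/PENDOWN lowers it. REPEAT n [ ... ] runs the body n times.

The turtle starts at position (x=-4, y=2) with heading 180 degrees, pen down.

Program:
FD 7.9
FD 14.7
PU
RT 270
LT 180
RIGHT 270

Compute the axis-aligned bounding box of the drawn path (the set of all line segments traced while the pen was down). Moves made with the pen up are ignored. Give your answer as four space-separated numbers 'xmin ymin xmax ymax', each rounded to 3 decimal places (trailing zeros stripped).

Answer: -26.6 2 -4 2

Derivation:
Executing turtle program step by step:
Start: pos=(-4,2), heading=180, pen down
FD 7.9: (-4,2) -> (-11.9,2) [heading=180, draw]
FD 14.7: (-11.9,2) -> (-26.6,2) [heading=180, draw]
PU: pen up
RT 270: heading 180 -> 270
LT 180: heading 270 -> 90
RT 270: heading 90 -> 180
Final: pos=(-26.6,2), heading=180, 2 segment(s) drawn

Segment endpoints: x in {-26.6, -11.9, -4}, y in {2, 2, 2}
xmin=-26.6, ymin=2, xmax=-4, ymax=2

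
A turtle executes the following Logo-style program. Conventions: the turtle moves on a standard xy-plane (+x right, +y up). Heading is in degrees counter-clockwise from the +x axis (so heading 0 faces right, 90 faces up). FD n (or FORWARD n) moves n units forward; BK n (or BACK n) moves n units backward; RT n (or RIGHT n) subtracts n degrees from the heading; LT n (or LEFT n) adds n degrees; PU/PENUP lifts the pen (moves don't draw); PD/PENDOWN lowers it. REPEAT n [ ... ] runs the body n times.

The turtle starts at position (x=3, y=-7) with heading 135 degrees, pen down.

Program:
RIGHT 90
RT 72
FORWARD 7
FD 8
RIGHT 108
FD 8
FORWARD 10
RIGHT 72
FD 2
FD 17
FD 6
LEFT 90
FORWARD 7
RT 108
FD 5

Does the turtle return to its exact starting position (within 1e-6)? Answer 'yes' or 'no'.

Executing turtle program step by step:
Start: pos=(3,-7), heading=135, pen down
RT 90: heading 135 -> 45
RT 72: heading 45 -> 333
FD 7: (3,-7) -> (9.237,-10.178) [heading=333, draw]
FD 8: (9.237,-10.178) -> (16.365,-13.81) [heading=333, draw]
RT 108: heading 333 -> 225
FD 8: (16.365,-13.81) -> (10.708,-19.467) [heading=225, draw]
FD 10: (10.708,-19.467) -> (3.637,-26.538) [heading=225, draw]
RT 72: heading 225 -> 153
FD 2: (3.637,-26.538) -> (1.855,-25.63) [heading=153, draw]
FD 17: (1.855,-25.63) -> (-13.292,-17.912) [heading=153, draw]
FD 6: (-13.292,-17.912) -> (-18.638,-15.188) [heading=153, draw]
LT 90: heading 153 -> 243
FD 7: (-18.638,-15.188) -> (-21.816,-21.425) [heading=243, draw]
RT 108: heading 243 -> 135
FD 5: (-21.816,-21.425) -> (-25.351,-17.89) [heading=135, draw]
Final: pos=(-25.351,-17.89), heading=135, 9 segment(s) drawn

Start position: (3, -7)
Final position: (-25.351, -17.89)
Distance = 30.371; >= 1e-6 -> NOT closed

Answer: no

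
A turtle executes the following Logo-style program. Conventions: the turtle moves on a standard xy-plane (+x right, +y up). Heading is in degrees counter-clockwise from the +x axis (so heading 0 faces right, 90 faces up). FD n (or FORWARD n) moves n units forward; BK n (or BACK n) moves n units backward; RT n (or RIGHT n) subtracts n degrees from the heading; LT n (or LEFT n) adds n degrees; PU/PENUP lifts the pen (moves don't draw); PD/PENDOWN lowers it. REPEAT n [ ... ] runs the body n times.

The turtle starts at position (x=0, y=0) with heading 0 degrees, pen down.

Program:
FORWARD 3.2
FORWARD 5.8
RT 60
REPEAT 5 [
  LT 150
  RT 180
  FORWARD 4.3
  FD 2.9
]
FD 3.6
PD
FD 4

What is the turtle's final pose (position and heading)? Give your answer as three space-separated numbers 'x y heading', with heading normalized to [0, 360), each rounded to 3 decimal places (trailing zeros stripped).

Executing turtle program step by step:
Start: pos=(0,0), heading=0, pen down
FD 3.2: (0,0) -> (3.2,0) [heading=0, draw]
FD 5.8: (3.2,0) -> (9,0) [heading=0, draw]
RT 60: heading 0 -> 300
REPEAT 5 [
  -- iteration 1/5 --
  LT 150: heading 300 -> 90
  RT 180: heading 90 -> 270
  FD 4.3: (9,0) -> (9,-4.3) [heading=270, draw]
  FD 2.9: (9,-4.3) -> (9,-7.2) [heading=270, draw]
  -- iteration 2/5 --
  LT 150: heading 270 -> 60
  RT 180: heading 60 -> 240
  FD 4.3: (9,-7.2) -> (6.85,-10.924) [heading=240, draw]
  FD 2.9: (6.85,-10.924) -> (5.4,-13.435) [heading=240, draw]
  -- iteration 3/5 --
  LT 150: heading 240 -> 30
  RT 180: heading 30 -> 210
  FD 4.3: (5.4,-13.435) -> (1.676,-15.585) [heading=210, draw]
  FD 2.9: (1.676,-15.585) -> (-0.835,-17.035) [heading=210, draw]
  -- iteration 4/5 --
  LT 150: heading 210 -> 0
  RT 180: heading 0 -> 180
  FD 4.3: (-0.835,-17.035) -> (-5.135,-17.035) [heading=180, draw]
  FD 2.9: (-5.135,-17.035) -> (-8.035,-17.035) [heading=180, draw]
  -- iteration 5/5 --
  LT 150: heading 180 -> 330
  RT 180: heading 330 -> 150
  FD 4.3: (-8.035,-17.035) -> (-11.759,-14.885) [heading=150, draw]
  FD 2.9: (-11.759,-14.885) -> (-14.271,-13.435) [heading=150, draw]
]
FD 3.6: (-14.271,-13.435) -> (-17.388,-11.635) [heading=150, draw]
PD: pen down
FD 4: (-17.388,-11.635) -> (-20.853,-9.635) [heading=150, draw]
Final: pos=(-20.853,-9.635), heading=150, 14 segment(s) drawn

Answer: -20.853 -9.635 150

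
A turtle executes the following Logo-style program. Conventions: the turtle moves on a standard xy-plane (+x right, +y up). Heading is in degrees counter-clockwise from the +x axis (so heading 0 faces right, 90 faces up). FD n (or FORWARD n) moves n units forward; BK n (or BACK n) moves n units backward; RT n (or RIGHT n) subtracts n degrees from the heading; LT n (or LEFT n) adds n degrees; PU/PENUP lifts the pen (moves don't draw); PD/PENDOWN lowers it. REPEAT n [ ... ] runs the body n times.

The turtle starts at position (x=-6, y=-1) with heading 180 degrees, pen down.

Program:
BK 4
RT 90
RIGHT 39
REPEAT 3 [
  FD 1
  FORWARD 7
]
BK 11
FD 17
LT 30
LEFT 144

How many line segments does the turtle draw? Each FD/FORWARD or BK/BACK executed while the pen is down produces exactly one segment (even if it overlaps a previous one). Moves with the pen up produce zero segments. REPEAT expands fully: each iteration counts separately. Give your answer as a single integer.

Executing turtle program step by step:
Start: pos=(-6,-1), heading=180, pen down
BK 4: (-6,-1) -> (-2,-1) [heading=180, draw]
RT 90: heading 180 -> 90
RT 39: heading 90 -> 51
REPEAT 3 [
  -- iteration 1/3 --
  FD 1: (-2,-1) -> (-1.371,-0.223) [heading=51, draw]
  FD 7: (-1.371,-0.223) -> (3.035,5.217) [heading=51, draw]
  -- iteration 2/3 --
  FD 1: (3.035,5.217) -> (3.664,5.994) [heading=51, draw]
  FD 7: (3.664,5.994) -> (8.069,11.434) [heading=51, draw]
  -- iteration 3/3 --
  FD 1: (8.069,11.434) -> (8.698,12.211) [heading=51, draw]
  FD 7: (8.698,12.211) -> (13.104,17.652) [heading=51, draw]
]
BK 11: (13.104,17.652) -> (6.181,9.103) [heading=51, draw]
FD 17: (6.181,9.103) -> (16.88,22.314) [heading=51, draw]
LT 30: heading 51 -> 81
LT 144: heading 81 -> 225
Final: pos=(16.88,22.314), heading=225, 9 segment(s) drawn
Segments drawn: 9

Answer: 9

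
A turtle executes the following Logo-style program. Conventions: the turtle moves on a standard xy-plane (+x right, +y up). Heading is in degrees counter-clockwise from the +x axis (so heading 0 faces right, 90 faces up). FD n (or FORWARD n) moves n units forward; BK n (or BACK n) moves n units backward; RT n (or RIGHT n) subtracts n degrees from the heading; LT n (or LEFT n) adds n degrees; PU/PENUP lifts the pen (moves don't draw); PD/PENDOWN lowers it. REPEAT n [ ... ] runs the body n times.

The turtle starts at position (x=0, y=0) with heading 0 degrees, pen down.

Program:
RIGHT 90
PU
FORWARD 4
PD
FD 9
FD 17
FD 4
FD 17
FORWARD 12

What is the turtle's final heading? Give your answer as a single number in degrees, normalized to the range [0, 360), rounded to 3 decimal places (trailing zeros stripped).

Executing turtle program step by step:
Start: pos=(0,0), heading=0, pen down
RT 90: heading 0 -> 270
PU: pen up
FD 4: (0,0) -> (0,-4) [heading=270, move]
PD: pen down
FD 9: (0,-4) -> (0,-13) [heading=270, draw]
FD 17: (0,-13) -> (0,-30) [heading=270, draw]
FD 4: (0,-30) -> (0,-34) [heading=270, draw]
FD 17: (0,-34) -> (0,-51) [heading=270, draw]
FD 12: (0,-51) -> (0,-63) [heading=270, draw]
Final: pos=(0,-63), heading=270, 5 segment(s) drawn

Answer: 270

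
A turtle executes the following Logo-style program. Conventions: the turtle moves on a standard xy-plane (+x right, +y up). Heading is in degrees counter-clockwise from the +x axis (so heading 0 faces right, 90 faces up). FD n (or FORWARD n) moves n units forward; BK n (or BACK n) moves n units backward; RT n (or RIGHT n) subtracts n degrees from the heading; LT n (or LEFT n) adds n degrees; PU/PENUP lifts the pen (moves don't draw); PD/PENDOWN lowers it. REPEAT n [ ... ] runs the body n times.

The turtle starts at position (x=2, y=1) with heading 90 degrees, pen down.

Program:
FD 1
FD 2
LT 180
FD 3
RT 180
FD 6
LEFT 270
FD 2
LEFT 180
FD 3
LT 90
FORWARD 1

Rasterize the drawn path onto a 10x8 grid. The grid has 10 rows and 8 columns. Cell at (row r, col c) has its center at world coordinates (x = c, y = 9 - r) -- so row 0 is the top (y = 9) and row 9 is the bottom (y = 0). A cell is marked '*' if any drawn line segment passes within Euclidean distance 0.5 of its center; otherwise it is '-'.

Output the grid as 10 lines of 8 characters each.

Segment 0: (2,1) -> (2,2)
Segment 1: (2,2) -> (2,4)
Segment 2: (2,4) -> (2,1)
Segment 3: (2,1) -> (2,7)
Segment 4: (2,7) -> (4,7)
Segment 5: (4,7) -> (1,7)
Segment 6: (1,7) -> (1,6)

Answer: --------
--------
-****---
-**-----
--*-----
--*-----
--*-----
--*-----
--*-----
--------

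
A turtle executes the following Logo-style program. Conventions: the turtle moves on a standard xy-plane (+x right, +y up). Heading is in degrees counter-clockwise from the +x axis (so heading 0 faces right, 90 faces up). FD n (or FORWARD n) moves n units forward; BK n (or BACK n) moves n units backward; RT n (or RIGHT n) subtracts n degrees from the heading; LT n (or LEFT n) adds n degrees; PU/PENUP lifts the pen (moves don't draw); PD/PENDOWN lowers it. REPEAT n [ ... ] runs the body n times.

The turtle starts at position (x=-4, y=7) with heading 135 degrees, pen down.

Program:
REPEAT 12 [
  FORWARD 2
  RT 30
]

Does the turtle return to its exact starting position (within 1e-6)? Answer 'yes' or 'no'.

Answer: yes

Derivation:
Executing turtle program step by step:
Start: pos=(-4,7), heading=135, pen down
REPEAT 12 [
  -- iteration 1/12 --
  FD 2: (-4,7) -> (-5.414,8.414) [heading=135, draw]
  RT 30: heading 135 -> 105
  -- iteration 2/12 --
  FD 2: (-5.414,8.414) -> (-5.932,10.346) [heading=105, draw]
  RT 30: heading 105 -> 75
  -- iteration 3/12 --
  FD 2: (-5.932,10.346) -> (-5.414,12.278) [heading=75, draw]
  RT 30: heading 75 -> 45
  -- iteration 4/12 --
  FD 2: (-5.414,12.278) -> (-4,13.692) [heading=45, draw]
  RT 30: heading 45 -> 15
  -- iteration 5/12 --
  FD 2: (-4,13.692) -> (-2.068,14.21) [heading=15, draw]
  RT 30: heading 15 -> 345
  -- iteration 6/12 --
  FD 2: (-2.068,14.21) -> (-0.136,13.692) [heading=345, draw]
  RT 30: heading 345 -> 315
  -- iteration 7/12 --
  FD 2: (-0.136,13.692) -> (1.278,12.278) [heading=315, draw]
  RT 30: heading 315 -> 285
  -- iteration 8/12 --
  FD 2: (1.278,12.278) -> (1.796,10.346) [heading=285, draw]
  RT 30: heading 285 -> 255
  -- iteration 9/12 --
  FD 2: (1.796,10.346) -> (1.278,8.414) [heading=255, draw]
  RT 30: heading 255 -> 225
  -- iteration 10/12 --
  FD 2: (1.278,8.414) -> (-0.136,7) [heading=225, draw]
  RT 30: heading 225 -> 195
  -- iteration 11/12 --
  FD 2: (-0.136,7) -> (-2.068,6.482) [heading=195, draw]
  RT 30: heading 195 -> 165
  -- iteration 12/12 --
  FD 2: (-2.068,6.482) -> (-4,7) [heading=165, draw]
  RT 30: heading 165 -> 135
]
Final: pos=(-4,7), heading=135, 12 segment(s) drawn

Start position: (-4, 7)
Final position: (-4, 7)
Distance = 0; < 1e-6 -> CLOSED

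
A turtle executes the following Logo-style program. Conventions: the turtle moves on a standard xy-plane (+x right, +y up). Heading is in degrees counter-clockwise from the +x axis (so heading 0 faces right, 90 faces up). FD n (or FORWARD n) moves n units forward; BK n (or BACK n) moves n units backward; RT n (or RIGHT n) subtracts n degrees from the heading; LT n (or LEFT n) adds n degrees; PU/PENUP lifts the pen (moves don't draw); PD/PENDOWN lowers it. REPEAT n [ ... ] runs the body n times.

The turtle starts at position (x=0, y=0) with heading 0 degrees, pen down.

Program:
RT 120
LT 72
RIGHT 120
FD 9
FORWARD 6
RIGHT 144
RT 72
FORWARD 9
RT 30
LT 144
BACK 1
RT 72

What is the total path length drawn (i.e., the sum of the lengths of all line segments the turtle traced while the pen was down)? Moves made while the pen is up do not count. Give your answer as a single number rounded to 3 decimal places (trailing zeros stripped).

Executing turtle program step by step:
Start: pos=(0,0), heading=0, pen down
RT 120: heading 0 -> 240
LT 72: heading 240 -> 312
RT 120: heading 312 -> 192
FD 9: (0,0) -> (-8.803,-1.871) [heading=192, draw]
FD 6: (-8.803,-1.871) -> (-14.672,-3.119) [heading=192, draw]
RT 144: heading 192 -> 48
RT 72: heading 48 -> 336
FD 9: (-14.672,-3.119) -> (-6.45,-6.779) [heading=336, draw]
RT 30: heading 336 -> 306
LT 144: heading 306 -> 90
BK 1: (-6.45,-6.779) -> (-6.45,-7.779) [heading=90, draw]
RT 72: heading 90 -> 18
Final: pos=(-6.45,-7.779), heading=18, 4 segment(s) drawn

Segment lengths:
  seg 1: (0,0) -> (-8.803,-1.871), length = 9
  seg 2: (-8.803,-1.871) -> (-14.672,-3.119), length = 6
  seg 3: (-14.672,-3.119) -> (-6.45,-6.779), length = 9
  seg 4: (-6.45,-6.779) -> (-6.45,-7.779), length = 1
Total = 25

Answer: 25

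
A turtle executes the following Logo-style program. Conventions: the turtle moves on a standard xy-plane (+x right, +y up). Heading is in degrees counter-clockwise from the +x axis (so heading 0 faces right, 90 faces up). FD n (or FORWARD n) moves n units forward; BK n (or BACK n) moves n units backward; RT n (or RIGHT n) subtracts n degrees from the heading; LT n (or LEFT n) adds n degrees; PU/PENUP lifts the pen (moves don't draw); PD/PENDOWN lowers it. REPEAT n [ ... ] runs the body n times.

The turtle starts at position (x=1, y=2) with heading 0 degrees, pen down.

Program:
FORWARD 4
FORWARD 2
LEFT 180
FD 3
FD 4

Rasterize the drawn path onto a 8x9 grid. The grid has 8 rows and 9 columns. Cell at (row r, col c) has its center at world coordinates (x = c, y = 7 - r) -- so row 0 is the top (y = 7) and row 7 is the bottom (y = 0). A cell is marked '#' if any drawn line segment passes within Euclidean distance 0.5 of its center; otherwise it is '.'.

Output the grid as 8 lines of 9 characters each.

Segment 0: (1,2) -> (5,2)
Segment 1: (5,2) -> (7,2)
Segment 2: (7,2) -> (4,2)
Segment 3: (4,2) -> (0,2)

Answer: .........
.........
.........
.........
.........
########.
.........
.........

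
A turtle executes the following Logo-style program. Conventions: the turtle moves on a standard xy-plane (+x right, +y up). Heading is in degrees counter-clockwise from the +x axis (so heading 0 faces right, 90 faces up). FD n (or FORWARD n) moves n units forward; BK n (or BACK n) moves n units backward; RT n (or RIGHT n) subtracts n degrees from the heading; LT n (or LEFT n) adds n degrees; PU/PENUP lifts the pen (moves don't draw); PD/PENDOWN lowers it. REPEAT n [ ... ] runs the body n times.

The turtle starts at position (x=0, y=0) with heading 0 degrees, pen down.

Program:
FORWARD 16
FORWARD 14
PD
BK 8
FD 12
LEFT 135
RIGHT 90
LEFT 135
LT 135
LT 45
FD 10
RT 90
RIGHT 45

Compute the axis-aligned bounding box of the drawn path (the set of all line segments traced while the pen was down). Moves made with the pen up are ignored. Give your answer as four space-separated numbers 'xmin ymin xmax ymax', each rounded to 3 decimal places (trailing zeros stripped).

Executing turtle program step by step:
Start: pos=(0,0), heading=0, pen down
FD 16: (0,0) -> (16,0) [heading=0, draw]
FD 14: (16,0) -> (30,0) [heading=0, draw]
PD: pen down
BK 8: (30,0) -> (22,0) [heading=0, draw]
FD 12: (22,0) -> (34,0) [heading=0, draw]
LT 135: heading 0 -> 135
RT 90: heading 135 -> 45
LT 135: heading 45 -> 180
LT 135: heading 180 -> 315
LT 45: heading 315 -> 0
FD 10: (34,0) -> (44,0) [heading=0, draw]
RT 90: heading 0 -> 270
RT 45: heading 270 -> 225
Final: pos=(44,0), heading=225, 5 segment(s) drawn

Segment endpoints: x in {0, 16, 22, 30, 34, 44}, y in {0, 0}
xmin=0, ymin=0, xmax=44, ymax=0

Answer: 0 0 44 0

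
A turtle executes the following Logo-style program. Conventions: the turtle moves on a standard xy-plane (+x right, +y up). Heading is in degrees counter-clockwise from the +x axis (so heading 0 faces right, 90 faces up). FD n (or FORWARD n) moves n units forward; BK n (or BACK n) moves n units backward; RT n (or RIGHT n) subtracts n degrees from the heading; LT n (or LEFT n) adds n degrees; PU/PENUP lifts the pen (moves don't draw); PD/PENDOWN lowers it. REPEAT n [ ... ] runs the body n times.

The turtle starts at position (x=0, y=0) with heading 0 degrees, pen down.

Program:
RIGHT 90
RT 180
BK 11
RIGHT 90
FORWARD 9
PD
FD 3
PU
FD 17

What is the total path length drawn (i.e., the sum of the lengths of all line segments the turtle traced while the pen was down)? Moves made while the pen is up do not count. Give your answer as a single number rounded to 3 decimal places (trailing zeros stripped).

Answer: 23

Derivation:
Executing turtle program step by step:
Start: pos=(0,0), heading=0, pen down
RT 90: heading 0 -> 270
RT 180: heading 270 -> 90
BK 11: (0,0) -> (0,-11) [heading=90, draw]
RT 90: heading 90 -> 0
FD 9: (0,-11) -> (9,-11) [heading=0, draw]
PD: pen down
FD 3: (9,-11) -> (12,-11) [heading=0, draw]
PU: pen up
FD 17: (12,-11) -> (29,-11) [heading=0, move]
Final: pos=(29,-11), heading=0, 3 segment(s) drawn

Segment lengths:
  seg 1: (0,0) -> (0,-11), length = 11
  seg 2: (0,-11) -> (9,-11), length = 9
  seg 3: (9,-11) -> (12,-11), length = 3
Total = 23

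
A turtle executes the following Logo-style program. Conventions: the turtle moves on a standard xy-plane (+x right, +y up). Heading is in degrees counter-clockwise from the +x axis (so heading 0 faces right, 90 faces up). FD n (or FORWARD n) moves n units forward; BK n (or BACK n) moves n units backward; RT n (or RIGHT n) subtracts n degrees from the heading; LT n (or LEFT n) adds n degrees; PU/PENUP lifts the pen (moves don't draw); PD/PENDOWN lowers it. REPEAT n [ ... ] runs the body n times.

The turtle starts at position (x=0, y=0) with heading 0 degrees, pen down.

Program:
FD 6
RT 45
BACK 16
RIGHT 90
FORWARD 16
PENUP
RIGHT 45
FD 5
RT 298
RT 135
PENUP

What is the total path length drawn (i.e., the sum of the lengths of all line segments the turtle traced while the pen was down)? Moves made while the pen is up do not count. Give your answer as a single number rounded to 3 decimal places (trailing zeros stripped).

Executing turtle program step by step:
Start: pos=(0,0), heading=0, pen down
FD 6: (0,0) -> (6,0) [heading=0, draw]
RT 45: heading 0 -> 315
BK 16: (6,0) -> (-5.314,11.314) [heading=315, draw]
RT 90: heading 315 -> 225
FD 16: (-5.314,11.314) -> (-16.627,0) [heading=225, draw]
PU: pen up
RT 45: heading 225 -> 180
FD 5: (-16.627,0) -> (-21.627,0) [heading=180, move]
RT 298: heading 180 -> 242
RT 135: heading 242 -> 107
PU: pen up
Final: pos=(-21.627,0), heading=107, 3 segment(s) drawn

Segment lengths:
  seg 1: (0,0) -> (6,0), length = 6
  seg 2: (6,0) -> (-5.314,11.314), length = 16
  seg 3: (-5.314,11.314) -> (-16.627,0), length = 16
Total = 38

Answer: 38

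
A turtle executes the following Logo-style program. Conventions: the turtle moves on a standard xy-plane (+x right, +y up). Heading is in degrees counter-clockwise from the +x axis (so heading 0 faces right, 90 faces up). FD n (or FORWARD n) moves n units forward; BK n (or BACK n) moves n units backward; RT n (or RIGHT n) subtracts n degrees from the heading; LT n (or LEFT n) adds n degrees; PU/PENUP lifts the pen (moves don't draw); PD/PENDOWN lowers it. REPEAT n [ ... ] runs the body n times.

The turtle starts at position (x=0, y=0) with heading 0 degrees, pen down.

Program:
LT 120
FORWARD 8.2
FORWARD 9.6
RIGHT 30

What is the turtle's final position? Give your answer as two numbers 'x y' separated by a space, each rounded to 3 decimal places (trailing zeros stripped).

Executing turtle program step by step:
Start: pos=(0,0), heading=0, pen down
LT 120: heading 0 -> 120
FD 8.2: (0,0) -> (-4.1,7.101) [heading=120, draw]
FD 9.6: (-4.1,7.101) -> (-8.9,15.415) [heading=120, draw]
RT 30: heading 120 -> 90
Final: pos=(-8.9,15.415), heading=90, 2 segment(s) drawn

Answer: -8.9 15.415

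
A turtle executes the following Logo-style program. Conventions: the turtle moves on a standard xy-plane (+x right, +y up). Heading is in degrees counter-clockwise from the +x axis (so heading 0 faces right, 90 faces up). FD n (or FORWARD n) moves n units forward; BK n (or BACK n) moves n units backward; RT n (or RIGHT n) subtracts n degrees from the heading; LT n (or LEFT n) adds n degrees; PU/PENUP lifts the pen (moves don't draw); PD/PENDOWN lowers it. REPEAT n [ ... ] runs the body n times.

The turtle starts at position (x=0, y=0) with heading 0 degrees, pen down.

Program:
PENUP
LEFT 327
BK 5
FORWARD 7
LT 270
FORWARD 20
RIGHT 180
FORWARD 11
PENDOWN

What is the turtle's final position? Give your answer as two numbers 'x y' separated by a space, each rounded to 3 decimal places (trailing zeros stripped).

Answer: -3.224 -8.637

Derivation:
Executing turtle program step by step:
Start: pos=(0,0), heading=0, pen down
PU: pen up
LT 327: heading 0 -> 327
BK 5: (0,0) -> (-4.193,2.723) [heading=327, move]
FD 7: (-4.193,2.723) -> (1.677,-1.089) [heading=327, move]
LT 270: heading 327 -> 237
FD 20: (1.677,-1.089) -> (-9.215,-17.863) [heading=237, move]
RT 180: heading 237 -> 57
FD 11: (-9.215,-17.863) -> (-3.224,-8.637) [heading=57, move]
PD: pen down
Final: pos=(-3.224,-8.637), heading=57, 0 segment(s) drawn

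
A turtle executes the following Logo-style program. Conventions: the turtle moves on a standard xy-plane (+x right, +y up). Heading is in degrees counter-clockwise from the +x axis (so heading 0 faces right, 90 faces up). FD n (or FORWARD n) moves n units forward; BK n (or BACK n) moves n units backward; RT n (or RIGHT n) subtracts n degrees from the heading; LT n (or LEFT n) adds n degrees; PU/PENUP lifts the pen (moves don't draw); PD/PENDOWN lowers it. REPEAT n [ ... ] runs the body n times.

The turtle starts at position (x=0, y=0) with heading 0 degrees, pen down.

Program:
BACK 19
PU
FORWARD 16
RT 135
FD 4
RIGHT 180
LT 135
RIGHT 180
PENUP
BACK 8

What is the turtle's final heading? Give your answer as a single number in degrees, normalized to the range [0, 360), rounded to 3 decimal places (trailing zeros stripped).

Executing turtle program step by step:
Start: pos=(0,0), heading=0, pen down
BK 19: (0,0) -> (-19,0) [heading=0, draw]
PU: pen up
FD 16: (-19,0) -> (-3,0) [heading=0, move]
RT 135: heading 0 -> 225
FD 4: (-3,0) -> (-5.828,-2.828) [heading=225, move]
RT 180: heading 225 -> 45
LT 135: heading 45 -> 180
RT 180: heading 180 -> 0
PU: pen up
BK 8: (-5.828,-2.828) -> (-13.828,-2.828) [heading=0, move]
Final: pos=(-13.828,-2.828), heading=0, 1 segment(s) drawn

Answer: 0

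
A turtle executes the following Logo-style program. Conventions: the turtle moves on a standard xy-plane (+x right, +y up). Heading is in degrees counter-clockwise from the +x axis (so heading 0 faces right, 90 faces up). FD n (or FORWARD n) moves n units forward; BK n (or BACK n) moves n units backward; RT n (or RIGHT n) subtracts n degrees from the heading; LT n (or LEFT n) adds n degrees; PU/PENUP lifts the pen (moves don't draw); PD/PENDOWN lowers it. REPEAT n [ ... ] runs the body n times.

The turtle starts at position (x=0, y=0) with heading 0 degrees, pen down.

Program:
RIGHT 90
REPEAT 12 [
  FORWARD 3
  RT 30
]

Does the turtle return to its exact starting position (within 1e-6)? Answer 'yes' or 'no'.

Answer: yes

Derivation:
Executing turtle program step by step:
Start: pos=(0,0), heading=0, pen down
RT 90: heading 0 -> 270
REPEAT 12 [
  -- iteration 1/12 --
  FD 3: (0,0) -> (0,-3) [heading=270, draw]
  RT 30: heading 270 -> 240
  -- iteration 2/12 --
  FD 3: (0,-3) -> (-1.5,-5.598) [heading=240, draw]
  RT 30: heading 240 -> 210
  -- iteration 3/12 --
  FD 3: (-1.5,-5.598) -> (-4.098,-7.098) [heading=210, draw]
  RT 30: heading 210 -> 180
  -- iteration 4/12 --
  FD 3: (-4.098,-7.098) -> (-7.098,-7.098) [heading=180, draw]
  RT 30: heading 180 -> 150
  -- iteration 5/12 --
  FD 3: (-7.098,-7.098) -> (-9.696,-5.598) [heading=150, draw]
  RT 30: heading 150 -> 120
  -- iteration 6/12 --
  FD 3: (-9.696,-5.598) -> (-11.196,-3) [heading=120, draw]
  RT 30: heading 120 -> 90
  -- iteration 7/12 --
  FD 3: (-11.196,-3) -> (-11.196,0) [heading=90, draw]
  RT 30: heading 90 -> 60
  -- iteration 8/12 --
  FD 3: (-11.196,0) -> (-9.696,2.598) [heading=60, draw]
  RT 30: heading 60 -> 30
  -- iteration 9/12 --
  FD 3: (-9.696,2.598) -> (-7.098,4.098) [heading=30, draw]
  RT 30: heading 30 -> 0
  -- iteration 10/12 --
  FD 3: (-7.098,4.098) -> (-4.098,4.098) [heading=0, draw]
  RT 30: heading 0 -> 330
  -- iteration 11/12 --
  FD 3: (-4.098,4.098) -> (-1.5,2.598) [heading=330, draw]
  RT 30: heading 330 -> 300
  -- iteration 12/12 --
  FD 3: (-1.5,2.598) -> (0,0) [heading=300, draw]
  RT 30: heading 300 -> 270
]
Final: pos=(0,0), heading=270, 12 segment(s) drawn

Start position: (0, 0)
Final position: (0, 0)
Distance = 0; < 1e-6 -> CLOSED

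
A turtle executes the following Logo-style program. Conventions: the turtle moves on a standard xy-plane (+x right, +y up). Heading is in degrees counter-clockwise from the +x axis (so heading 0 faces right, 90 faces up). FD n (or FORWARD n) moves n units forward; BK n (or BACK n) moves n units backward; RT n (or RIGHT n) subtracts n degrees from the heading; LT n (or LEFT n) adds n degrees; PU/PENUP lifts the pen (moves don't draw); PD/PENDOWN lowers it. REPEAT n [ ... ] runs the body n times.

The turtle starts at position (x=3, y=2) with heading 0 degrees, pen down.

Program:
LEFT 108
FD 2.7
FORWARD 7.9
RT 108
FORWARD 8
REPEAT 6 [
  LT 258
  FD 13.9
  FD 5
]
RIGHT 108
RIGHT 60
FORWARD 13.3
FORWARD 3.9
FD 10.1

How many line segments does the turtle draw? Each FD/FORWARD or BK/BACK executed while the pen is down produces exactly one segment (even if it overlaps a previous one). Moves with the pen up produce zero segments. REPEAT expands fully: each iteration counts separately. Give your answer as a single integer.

Answer: 18

Derivation:
Executing turtle program step by step:
Start: pos=(3,2), heading=0, pen down
LT 108: heading 0 -> 108
FD 2.7: (3,2) -> (2.166,4.568) [heading=108, draw]
FD 7.9: (2.166,4.568) -> (-0.276,12.081) [heading=108, draw]
RT 108: heading 108 -> 0
FD 8: (-0.276,12.081) -> (7.724,12.081) [heading=0, draw]
REPEAT 6 [
  -- iteration 1/6 --
  LT 258: heading 0 -> 258
  FD 13.9: (7.724,12.081) -> (4.834,-1.515) [heading=258, draw]
  FD 5: (4.834,-1.515) -> (3.795,-6.406) [heading=258, draw]
  -- iteration 2/6 --
  LT 258: heading 258 -> 156
  FD 13.9: (3.795,-6.406) -> (-8.903,-0.752) [heading=156, draw]
  FD 5: (-8.903,-0.752) -> (-13.471,1.282) [heading=156, draw]
  -- iteration 3/6 --
  LT 258: heading 156 -> 54
  FD 13.9: (-13.471,1.282) -> (-5.301,12.527) [heading=54, draw]
  FD 5: (-5.301,12.527) -> (-2.362,16.572) [heading=54, draw]
  -- iteration 4/6 --
  LT 258: heading 54 -> 312
  FD 13.9: (-2.362,16.572) -> (6.939,6.242) [heading=312, draw]
  FD 5: (6.939,6.242) -> (10.285,2.527) [heading=312, draw]
  -- iteration 5/6 --
  LT 258: heading 312 -> 210
  FD 13.9: (10.285,2.527) -> (-1.753,-4.423) [heading=210, draw]
  FD 5: (-1.753,-4.423) -> (-6.083,-6.923) [heading=210, draw]
  -- iteration 6/6 --
  LT 258: heading 210 -> 108
  FD 13.9: (-6.083,-6.923) -> (-10.379,6.296) [heading=108, draw]
  FD 5: (-10.379,6.296) -> (-11.924,11.051) [heading=108, draw]
]
RT 108: heading 108 -> 0
RT 60: heading 0 -> 300
FD 13.3: (-11.924,11.051) -> (-5.274,-0.467) [heading=300, draw]
FD 3.9: (-5.274,-0.467) -> (-3.324,-3.844) [heading=300, draw]
FD 10.1: (-3.324,-3.844) -> (1.726,-12.591) [heading=300, draw]
Final: pos=(1.726,-12.591), heading=300, 18 segment(s) drawn
Segments drawn: 18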